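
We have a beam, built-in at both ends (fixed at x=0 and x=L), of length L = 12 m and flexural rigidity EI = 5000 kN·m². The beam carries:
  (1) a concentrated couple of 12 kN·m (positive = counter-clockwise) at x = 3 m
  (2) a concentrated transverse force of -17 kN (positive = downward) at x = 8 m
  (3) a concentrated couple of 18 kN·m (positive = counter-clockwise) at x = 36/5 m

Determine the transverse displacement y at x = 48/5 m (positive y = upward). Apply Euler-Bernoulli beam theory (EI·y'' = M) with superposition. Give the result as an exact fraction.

Load 1 — applied couple M₀=12 kN·m at a=3 m (b=L-a=9):
  y_1 = (R_Ax³/6 - M_Ax²/2 - M₀(x-a)²/2)/EI  [x>a] with R_A=9/8, M_A=-9/4 = ((9/8)·(48/5)³/6 - (-9/4)·(48/5)²/2 - 12·((48/5)-3)²/2)/5000 = 513/312500 m
Load 2 — point force P=-17 kN at a=8 m (b=L-a=4):
  y_2 = -Pa²(L-x)²(3bL-(3b+a)(L-x))/(6L³EI)  [x>a] = -(-17)·8²·(12-(48/5))²·(3·4·12-(3·4+8)·(12-(48/5)))/(6·12³·5000) = 544/46875 m
Load 3 — applied couple M₀=18 kN·m at a=36/5 m (b=L-a=24/5):
  y_3 = (R_Ax³/6 - M_Ax²/2 - M₀(x-a)²/2)/EI  [x>a] with R_A=54/25, M_A=144/25 = ((54/25)·(48/5)³/6 - (144/25)·(48/5)²/2 - 18·((48/5)-(36/5))²/2)/5000 = 486/1953125 m
Superposition: y = Σ y_i = 316307/23437500 m ≈ 0.013496 m

y(48/5) = 316307/23437500 m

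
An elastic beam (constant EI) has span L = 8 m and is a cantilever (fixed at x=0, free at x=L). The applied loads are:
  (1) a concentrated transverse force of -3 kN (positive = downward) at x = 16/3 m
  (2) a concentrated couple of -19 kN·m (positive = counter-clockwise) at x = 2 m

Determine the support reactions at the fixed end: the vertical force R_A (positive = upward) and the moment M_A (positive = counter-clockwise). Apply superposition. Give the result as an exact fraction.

R_A = -3 kN, M_A = 3 kN·m

Load 1 — point force P=-3 kN at a=16/3 m (b=L-a=8/3):
  R_A = P = (-3) = -3 kN
  M_A = Pa = (-3)·(16/3) = -16 kN·m
Load 2 — applied couple M₀=-19 kN·m at a=2 m (b=L-a=6):
  R_A = 0 kN
  M_A = -M₀ = -(-19) = 19 kN·m
Superposition: R_A = -3 kN, M_A = 3 kN·m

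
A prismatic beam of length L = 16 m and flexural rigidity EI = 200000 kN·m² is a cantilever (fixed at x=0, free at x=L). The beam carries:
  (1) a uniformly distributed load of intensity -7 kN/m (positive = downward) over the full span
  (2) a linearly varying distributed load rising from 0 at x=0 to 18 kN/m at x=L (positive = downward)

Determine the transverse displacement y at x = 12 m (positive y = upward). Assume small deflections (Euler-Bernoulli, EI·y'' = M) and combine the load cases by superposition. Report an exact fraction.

y(12) = -10359/62500 m

Load 1 — uniform load w=-7 kN/m over full span:
  y_1 = -wx²(x²-4Lx+6L²)/(24EI) = -(-7)·12²·(12²-4·16·12+6·16²)/(24·200000) = 1197/6250 m
Load 2 — triangular load w₀=18 kN/m (0→w₀ over full span):
  y_2 = (w₀Lx³/12-w₀L²x²/6-w₀x⁵/(120L))/EI = (18·16·12³/12-18·16²·12²/6-18·12⁵/(120·16))/200000 = -22329/62500 m
Superposition: y = Σ y_i = -10359/62500 m ≈ -0.165744 m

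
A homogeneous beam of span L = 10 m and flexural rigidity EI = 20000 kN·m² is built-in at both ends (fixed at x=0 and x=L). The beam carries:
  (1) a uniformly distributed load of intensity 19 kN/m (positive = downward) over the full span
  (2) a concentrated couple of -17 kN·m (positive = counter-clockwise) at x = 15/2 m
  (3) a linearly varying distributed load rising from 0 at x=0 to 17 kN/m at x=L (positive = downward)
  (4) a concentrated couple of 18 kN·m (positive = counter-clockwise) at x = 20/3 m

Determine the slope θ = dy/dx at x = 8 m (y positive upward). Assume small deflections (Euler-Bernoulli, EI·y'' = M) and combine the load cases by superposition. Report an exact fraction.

Load 1 — uniform load w=19 kN/m over full span:
  θ_1 = -wx(L-x)(L-2x)/(12EI) = -19·8·(10-8)·(10-2·8)/(12·20000) = 19/2500 rad
Load 2 — applied couple M₀=-17 kN·m at a=15/2 m (b=L-a=5/2):
  θ_2 = (R_Ax²/2 - M_Ax - M₀(x-a))/EI  [x>a] with R_A=-153/80, M_A=-85/16 = ((-153/80)·8²/2 - (-85/16)·8 - (-17)·(8-(15/2)))/20000 = -51/100000 rad
Load 3 — triangular load w₀=17 kN/m (0→w₀ over full span):
  θ_3 = -w₀(2x(L-x)(L-2x)(x+2L)+x²(L-x)²)/(120LEI) = -17·(2·8·(10-8)·(10-2·8)·(8+2·10)+8²·(10-8)²)/(120·10·20000) = 34/9375 rad
Load 4 — applied couple M₀=18 kN·m at a=20/3 m (b=L-a=10/3):
  θ_4 = (R_Ax²/2 - M_Ax - M₀(x-a))/EI  [x>a] with R_A=12/5, M_A=6 = ((12/5)·8²/2 - 6·8 - 18·(8-(20/3)))/20000 = 3/12500 rad
Superposition: θ = Σ θ_i = 3287/300000 rad ≈ 0.010957 rad

θ(8) = 3287/300000 rad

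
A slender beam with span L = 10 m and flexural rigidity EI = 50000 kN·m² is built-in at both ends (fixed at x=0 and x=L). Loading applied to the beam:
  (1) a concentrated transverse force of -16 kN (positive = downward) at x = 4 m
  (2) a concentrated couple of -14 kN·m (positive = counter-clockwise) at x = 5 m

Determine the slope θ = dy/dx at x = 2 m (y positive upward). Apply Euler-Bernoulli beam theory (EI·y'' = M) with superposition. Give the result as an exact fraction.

θ(2) = 1759/3125000 rad

Load 1 — point force P=-16 kN at a=4 m (b=L-a=6):
  θ_1 = -Pb²x(2aL-(3a+b)x)/(2L³EI)  [x≤a] = -(-16)·6²·2·(2·4·10-(3·4+6)·2)/(2·10³·50000) = 198/390625 rad
Load 2 — applied couple M₀=-14 kN·m at a=5 m (b=L-a=5):
  θ_2 = (R_Ax²/2 - M_Ax)/EI  [x≤a] with R_A=-21/10, M_A=-7/2 = ((-21/10)·2²/2 - (-7/2)·2)/50000 = 7/125000 rad
Superposition: θ = Σ θ_i = 1759/3125000 rad ≈ 0.000563 rad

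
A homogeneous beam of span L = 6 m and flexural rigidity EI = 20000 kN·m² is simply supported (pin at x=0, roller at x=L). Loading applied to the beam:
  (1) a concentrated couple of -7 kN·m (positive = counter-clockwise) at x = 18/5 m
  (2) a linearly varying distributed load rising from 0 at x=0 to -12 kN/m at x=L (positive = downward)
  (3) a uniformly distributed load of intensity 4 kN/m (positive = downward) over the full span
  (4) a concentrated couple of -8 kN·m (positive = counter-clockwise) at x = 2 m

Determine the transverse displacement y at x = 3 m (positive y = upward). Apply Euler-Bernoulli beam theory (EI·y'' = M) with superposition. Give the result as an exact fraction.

Load 1 — applied couple M₀=-7 kN·m at a=18/5 m (b=L-a=12/5):
  y_1 = (M₀x³/(6L)+C₁x)/EI  [x≤a] with C₁=M₀(3b²-L²)/(6L)=91/25 = ((-7)·3³/(6·6)+(91/25)·3)/20000 = 567/2000000 m
Load 2 — triangular load w₀=-12 kN/m (0→w₀ over full span):
  y_2 = -w₀x(7L⁴-10L²x²+3x⁴)/(360LEI) = -(-12)·3·(7·6⁴-10·6²·3²+3·3⁴)/(360·6·20000) = 81/16000 m
Load 3 — uniform load w=4 kN/m over full span:
  y_3 = -wx(L³-2Lx²+x³)/(24EI) = -4·3·(6³-2·6·3²+3³)/(24·20000) = -27/8000 m
Load 4 — applied couple M₀=-8 kN·m at a=2 m (b=L-a=4):
  y_4 = (M₀x³/(6L)-M₀(x-a)²/2+C₁x)/EI  [x>a] with C₁=M₀(3b²-L²)/(6L)=-8/3 = ((-8)·3³/(6·6)-(-8)·(3-2)²/2+(-8/3)·3)/20000 = -1/2000 m
Superposition: y = Σ y_i = 1471/1000000 m ≈ 0.001471 m

y(3) = 1471/1000000 m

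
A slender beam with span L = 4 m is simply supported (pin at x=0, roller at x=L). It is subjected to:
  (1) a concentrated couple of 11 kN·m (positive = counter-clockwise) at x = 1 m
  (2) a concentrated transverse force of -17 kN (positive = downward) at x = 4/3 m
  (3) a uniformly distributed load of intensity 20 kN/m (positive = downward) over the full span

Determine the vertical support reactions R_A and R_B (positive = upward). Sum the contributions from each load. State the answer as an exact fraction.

R_A = 377/12 kN, R_B = 379/12 kN

Load 1 — applied couple M₀=11 kN·m at a=1 m (b=L-a=3):
  R_A = M₀/L = 11/4 kN
  R_B = -M₀/L = -11/4 kN
Load 2 — point force P=-17 kN at a=4/3 m (b=L-a=8/3):
  R_A = Pb/L = (-17)·(8/3)/4 = -34/3 kN
  R_B = Pa/L = (-17)·(4/3)/4 = -17/3 kN
Load 3 — uniform load w=20 kN/m over full span:
  R_A = wL/2 = 20·4/2 = 40 kN
  R_B = wL/2 = 20·4/2 = 40 kN
Superposition: R_A = 377/12 kN, R_B = 379/12 kN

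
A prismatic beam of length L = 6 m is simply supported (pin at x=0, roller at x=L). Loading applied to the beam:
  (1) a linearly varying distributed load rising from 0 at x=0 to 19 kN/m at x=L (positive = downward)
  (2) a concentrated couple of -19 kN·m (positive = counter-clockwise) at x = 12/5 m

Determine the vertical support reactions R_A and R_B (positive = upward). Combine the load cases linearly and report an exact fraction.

R_A = 95/6 kN, R_B = 247/6 kN

Load 1 — triangular load w₀=19 kN/m (0→w₀ over full span):
  R_A = w₀L/6 = 19·6/6 = 19 kN
  R_B = w₀L/3 = 19·6/3 = 38 kN
Load 2 — applied couple M₀=-19 kN·m at a=12/5 m (b=L-a=18/5):
  R_A = M₀/L = (-19)/6 = -19/6 kN
  R_B = -M₀/L = -(-19)/6 = 19/6 kN
Superposition: R_A = 95/6 kN, R_B = 247/6 kN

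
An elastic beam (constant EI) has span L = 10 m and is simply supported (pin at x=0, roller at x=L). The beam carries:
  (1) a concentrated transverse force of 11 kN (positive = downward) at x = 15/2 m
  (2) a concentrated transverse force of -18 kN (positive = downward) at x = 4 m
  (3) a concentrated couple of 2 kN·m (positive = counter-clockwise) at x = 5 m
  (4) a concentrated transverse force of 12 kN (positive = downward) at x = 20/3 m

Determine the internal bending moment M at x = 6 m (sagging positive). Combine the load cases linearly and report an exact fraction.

M(6) = 109/10 kN·m

Load 1 — point force P=11 kN at a=15/2 m (b=L-a=5/2):
  M_1 = Pbx/L  [x≤a] = 11·(5/2)·6/10 = 33/2 kN·m
Load 2 — point force P=-18 kN at a=4 m (b=L-a=6):
  M_2 = Pa(L-x)/L  [x>a] = (-18)·4·(10-6)/10 = -144/5 kN·m
Load 3 — applied couple M₀=2 kN·m at a=5 m (b=L-a=5):
  M_3 = M₀x/L - M₀  [x>a] = 2·6/10 - 2 = -4/5 kN·m
Load 4 — point force P=12 kN at a=20/3 m (b=L-a=10/3):
  M_4 = Pbx/L  [x≤a] = 12·(10/3)·6/10 = 24 kN·m
Superposition: M = Σ M_i = 109/10 kN·m ≈ 10.900000 kN·m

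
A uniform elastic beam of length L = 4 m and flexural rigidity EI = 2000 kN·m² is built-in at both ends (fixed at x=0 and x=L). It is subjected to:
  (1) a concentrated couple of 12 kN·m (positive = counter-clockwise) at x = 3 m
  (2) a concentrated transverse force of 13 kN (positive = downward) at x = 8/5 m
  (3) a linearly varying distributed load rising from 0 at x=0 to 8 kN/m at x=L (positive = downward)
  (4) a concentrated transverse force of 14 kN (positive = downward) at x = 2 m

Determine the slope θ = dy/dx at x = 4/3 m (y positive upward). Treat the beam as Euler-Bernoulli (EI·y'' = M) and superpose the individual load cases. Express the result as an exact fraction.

θ(4/3) = -141133/30375000 rad

Load 1 — applied couple M₀=12 kN·m at a=3 m (b=L-a=1):
  θ_1 = (R_Ax²/2 - M_Ax)/EI  [x≤a] with R_A=27/8, M_A=15/4 = ((27/8)·(4/3)²/2 - (15/4)·(4/3))/2000 = -1/1000 rad
Load 2 — point force P=13 kN at a=8/5 m (b=L-a=12/5):
  θ_2 = -Pb²x(2aL-(3a+b)x)/(2L³EI)  [x≤a] = -13·(12/5)²·(4/3)·(2·(8/5)·4-(3·(8/5)+(12/5))·(4/3))/(2·4³·2000) = -39/31250 rad
Load 3 — triangular load w₀=8 kN/m (0→w₀ over full span):
  θ_3 = -w₀(2x(L-x)(L-2x)(x+2L)+x²(L-x)²)/(120LEI) = -8·(2·(4/3)·(4-(4/3))·(4-2·(4/3))·((4/3)+2·4)+(4/3)²·(4-(4/3))²)/(120·4·2000) = -128/151875 rad
Load 4 — point force P=14 kN at a=2 m (b=L-a=2):
  θ_4 = -Pb²x(2aL-(3a+b)x)/(2L³EI)  [x≤a] = -14·2²·(4/3)·(2·2·4-(3·2+2)·(4/3))/(2·4³·2000) = -7/4500 rad
Superposition: θ = Σ θ_i = -141133/30375000 rad ≈ -0.004646 rad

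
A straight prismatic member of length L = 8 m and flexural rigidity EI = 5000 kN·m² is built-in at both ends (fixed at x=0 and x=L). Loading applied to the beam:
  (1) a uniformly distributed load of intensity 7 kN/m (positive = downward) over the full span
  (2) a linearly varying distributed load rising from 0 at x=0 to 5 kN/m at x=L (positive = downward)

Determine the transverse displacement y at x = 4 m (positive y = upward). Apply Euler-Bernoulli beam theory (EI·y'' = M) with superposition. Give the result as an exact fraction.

Load 1 — uniform load w=7 kN/m over full span:
  y_1 = -wx²(L-x)²/(24EI) = -7·4²·(8-4)²/(24·5000) = -28/1875 m
Load 2 — triangular load w₀=5 kN/m (0→w₀ over full span):
  y_2 = -w₀x²(L-x)²(x+2L)/(120LEI) = -5·4²·(8-4)²·(4+2·8)/(120·8·5000) = -2/375 m
Superposition: y = Σ y_i = -38/1875 m ≈ -0.020267 m

y(4) = -38/1875 m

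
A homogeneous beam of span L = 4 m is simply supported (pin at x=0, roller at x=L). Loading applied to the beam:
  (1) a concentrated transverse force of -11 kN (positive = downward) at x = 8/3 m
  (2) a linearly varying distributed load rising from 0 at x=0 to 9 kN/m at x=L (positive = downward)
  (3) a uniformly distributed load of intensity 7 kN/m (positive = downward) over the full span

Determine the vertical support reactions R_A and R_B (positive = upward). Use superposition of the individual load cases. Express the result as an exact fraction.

Load 1 — point force P=-11 kN at a=8/3 m (b=L-a=4/3):
  R_A = Pb/L = (-11)·(4/3)/4 = -11/3 kN
  R_B = Pa/L = (-11)·(8/3)/4 = -22/3 kN
Load 2 — triangular load w₀=9 kN/m (0→w₀ over full span):
  R_A = w₀L/6 = 9·4/6 = 6 kN
  R_B = w₀L/3 = 9·4/3 = 12 kN
Load 3 — uniform load w=7 kN/m over full span:
  R_A = wL/2 = 7·4/2 = 14 kN
  R_B = wL/2 = 7·4/2 = 14 kN
Superposition: R_A = 49/3 kN, R_B = 56/3 kN

R_A = 49/3 kN, R_B = 56/3 kN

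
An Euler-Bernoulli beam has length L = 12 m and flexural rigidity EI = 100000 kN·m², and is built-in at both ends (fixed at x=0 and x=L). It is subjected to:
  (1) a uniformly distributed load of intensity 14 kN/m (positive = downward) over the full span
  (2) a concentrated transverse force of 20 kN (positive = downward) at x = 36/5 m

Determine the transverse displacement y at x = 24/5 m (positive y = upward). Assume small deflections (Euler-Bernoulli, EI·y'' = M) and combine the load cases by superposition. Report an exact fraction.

Load 1 — uniform load w=14 kN/m over full span:
  y_1 = -wx²(L-x)²/(24EI) = -14·(24/5)²·(12-(24/5))²/(24·100000) = -13608/1953125 m
Load 2 — point force P=20 kN at a=36/5 m (b=L-a=24/5):
  y_2 = -Pb²x²(3aL-(3a+b)x)/(6L³EI)  [x≤a] = -20·(24/5)²·(24/5)²·(3·(36/5)·12-(3·(36/5)+(24/5))·(24/5))/(6·12³·100000) = -13248/9765625 m
Superposition: y = Σ y_i = -81288/9765625 m ≈ -0.008324 m

y(24/5) = -81288/9765625 m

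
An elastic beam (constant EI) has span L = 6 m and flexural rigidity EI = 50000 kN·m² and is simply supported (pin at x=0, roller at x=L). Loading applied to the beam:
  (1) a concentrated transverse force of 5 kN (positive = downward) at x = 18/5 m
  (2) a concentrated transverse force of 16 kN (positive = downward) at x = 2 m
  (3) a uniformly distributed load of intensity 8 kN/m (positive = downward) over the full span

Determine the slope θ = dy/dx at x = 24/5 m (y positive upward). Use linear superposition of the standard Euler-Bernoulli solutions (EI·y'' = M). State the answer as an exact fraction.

θ(24/5) = 51181/28125000 rad

Load 1 — point force P=5 kN at a=18/5 m (b=L-a=12/5):
  θ_1 = -Pa(2L²-6Lx+3x²+a²)/(6LEI)  [x>a] = -5·(18/5)·(2·6²-6·6·(24/5)+3·(24/5)²+(18/5)²)/(6·6·50000) = 117/625000 rad
Load 2 — point force P=16 kN at a=2 m (b=L-a=4):
  θ_2 = -Pa(2L²-6Lx+3x²+a²)/(6LEI)  [x>a] = -16·2·(2·6²-6·6·(24/5)+3·(24/5)²+2²)/(6·6·50000) = 346/703125 rad
Load 3 — uniform load w=8 kN/m over full span:
  θ_3 = -w(L³-6Lx²+4x³)/(24EI) = -8·(6³-6·6·(24/5)²+4·(24/5)³)/(24·50000) = 891/781250 rad
Superposition: θ = Σ θ_i = 51181/28125000 rad ≈ 0.001820 rad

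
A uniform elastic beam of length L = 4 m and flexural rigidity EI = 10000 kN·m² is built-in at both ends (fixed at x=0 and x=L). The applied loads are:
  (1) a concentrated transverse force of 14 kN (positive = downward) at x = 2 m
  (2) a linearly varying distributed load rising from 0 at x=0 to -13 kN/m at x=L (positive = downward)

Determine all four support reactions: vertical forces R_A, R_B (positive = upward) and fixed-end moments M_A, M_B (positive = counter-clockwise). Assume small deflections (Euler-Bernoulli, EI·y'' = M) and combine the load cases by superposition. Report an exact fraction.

Load 1 — point force P=14 kN at a=2 m (b=L-a=2):
  R_A = Pb²(3a+b)/L³ = 14·2²·(3·2+2)/4³ = 7 kN
  M_A = Pab²/L² = 14·2·2²/4² = 7 kN·m
  R_B = Pa²(a+3b)/L³ = 14·2²·(2+3·2)/4³ = 7 kN
  M_B = -Pa²b/L² = -14·2²·2/4² = -7 kN·m
Load 2 — triangular load w₀=-13 kN/m (0→w₀ over full span):
  R_A = 3w₀L/20 = 3·(-13)·4/20 = -39/5 kN
  M_A = w₀L²/30 = (-13)·4²/30 = -104/15 kN·m
  R_B = 7w₀L/20 = 7·(-13)·4/20 = -91/5 kN
  M_B = -w₀L²/20 = -(-13)·4²/20 = 52/5 kN·m
Superposition: R_A = -4/5 kN, M_A = 1/15 kN·m, R_B = -56/5 kN, M_B = 17/5 kN·m

R_A = -4/5 kN, M_A = 1/15 kN·m, R_B = -56/5 kN, M_B = 17/5 kN·m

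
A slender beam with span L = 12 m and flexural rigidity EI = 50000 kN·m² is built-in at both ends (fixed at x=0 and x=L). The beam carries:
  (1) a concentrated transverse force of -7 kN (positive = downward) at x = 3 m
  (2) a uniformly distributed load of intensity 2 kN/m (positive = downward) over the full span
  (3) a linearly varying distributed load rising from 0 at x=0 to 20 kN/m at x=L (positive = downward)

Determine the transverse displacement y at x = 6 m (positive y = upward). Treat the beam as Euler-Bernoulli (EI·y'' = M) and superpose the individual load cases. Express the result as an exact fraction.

Load 1 — point force P=-7 kN at a=3 m (b=L-a=9):
  y_1 = -Pa²(L-x)²(3bL-(3b+a)(L-x))/(6L³EI)  [x>a] = -(-7)·3²·(12-6)²·(3·9·12-(3·9+3)·(12-6))/(6·12³·50000) = 63/100000 m
Load 2 — uniform load w=2 kN/m over full span:
  y_2 = -wx²(L-x)²/(24EI) = -2·6²·(12-6)²/(24·50000) = -27/12500 m
Load 3 — triangular load w₀=20 kN/m (0→w₀ over full span):
  y_3 = -w₀x²(L-x)²(x+2L)/(120LEI) = -20·6²·(12-6)²·(6+2·12)/(120·12·50000) = -27/2500 m
Superposition: y = Σ y_i = -1233/100000 m ≈ -0.012330 m

y(6) = -1233/100000 m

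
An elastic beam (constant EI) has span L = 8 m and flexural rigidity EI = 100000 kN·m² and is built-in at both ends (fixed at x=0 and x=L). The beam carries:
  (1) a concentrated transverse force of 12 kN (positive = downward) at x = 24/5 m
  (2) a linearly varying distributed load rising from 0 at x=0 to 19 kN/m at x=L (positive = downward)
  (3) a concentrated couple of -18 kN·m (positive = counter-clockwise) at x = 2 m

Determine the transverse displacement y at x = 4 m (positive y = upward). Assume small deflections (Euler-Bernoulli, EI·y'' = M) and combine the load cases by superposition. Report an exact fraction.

Load 1 — point force P=12 kN at a=24/5 m (b=L-a=16/5):
  y_1 = -Pb²x²(3aL-(3a+b)x)/(6L³EI)  [x≤a] = -12·(16/5)²·4²·(3·(24/5)·8-(3·(24/5)+(16/5))·4)/(6·8³·100000) = -112/390625 m
Load 2 — triangular load w₀=19 kN/m (0→w₀ over full span):
  y_2 = -w₀x²(L-x)²(x+2L)/(120LEI) = -19·4²·(8-4)²·(4+2·8)/(120·8·100000) = -19/18750 m
Load 3 — applied couple M₀=-18 kN·m at a=2 m (b=L-a=6):
  y_3 = (R_Ax³/6 - M_Ax²/2 - M₀(x-a)²/2)/EI  [x>a] with R_A=-81/32, M_A=27/8 = ((-81/32)·4³/6 - (27/8)·4²/2 - (-18)·(4-2)²/2)/100000 = -9/50000 m
Superposition: y = Σ y_i = -27751/18750000 m ≈ -0.001480 m

y(4) = -27751/18750000 m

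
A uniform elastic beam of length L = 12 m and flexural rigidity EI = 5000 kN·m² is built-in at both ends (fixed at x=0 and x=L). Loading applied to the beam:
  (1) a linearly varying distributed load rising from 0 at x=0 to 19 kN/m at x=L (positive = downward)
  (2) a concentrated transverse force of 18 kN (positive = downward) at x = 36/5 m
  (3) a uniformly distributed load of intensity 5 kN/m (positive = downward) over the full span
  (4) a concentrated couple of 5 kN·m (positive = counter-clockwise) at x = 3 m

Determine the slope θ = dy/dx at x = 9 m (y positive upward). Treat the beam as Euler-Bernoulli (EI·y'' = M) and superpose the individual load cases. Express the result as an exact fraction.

Load 1 — triangular load w₀=19 kN/m (0→w₀ over full span):
  θ_1 = -w₀(2x(L-x)(L-2x)(x+2L)+x²(L-x)²)/(120LEI) = -19·(2·9·(12-9)·(12-2·9)·(9+2·12)+9²·(12-9)²)/(120·12·5000) = 21033/800000 rad
Load 2 — point force P=18 kN at a=36/5 m (b=L-a=24/5):
  θ_2 = Pa²(L-x)(2bL-(3b+a)(L-x))/(2L³EI)  [x>a] = 18·(36/5)²·(12-9)·(2·(24/5)·12-(3·(24/5)+(36/5))·(12-9))/(2·12³·5000) = 5103/625000 rad
Load 3 — uniform load w=5 kN/m over full span:
  θ_3 = -wx(L-x)(L-2x)/(12EI) = -5·9·(12-9)·(12-2·9)/(12·5000) = 27/2000 rad
Load 4 — applied couple M₀=5 kN·m at a=3 m (b=L-a=9):
  θ_4 = (R_Ax²/2 - M_Ax - M₀(x-a))/EI  [x>a] with R_A=15/32, M_A=-15/16 = ((15/32)·9²/2 - (-15/16)·9 - 5·(9-3))/5000 = -33/64000 rad
Superposition: θ = Σ θ_i = 1897617/40000000 rad ≈ 0.047440 rad

θ(9) = 1897617/40000000 rad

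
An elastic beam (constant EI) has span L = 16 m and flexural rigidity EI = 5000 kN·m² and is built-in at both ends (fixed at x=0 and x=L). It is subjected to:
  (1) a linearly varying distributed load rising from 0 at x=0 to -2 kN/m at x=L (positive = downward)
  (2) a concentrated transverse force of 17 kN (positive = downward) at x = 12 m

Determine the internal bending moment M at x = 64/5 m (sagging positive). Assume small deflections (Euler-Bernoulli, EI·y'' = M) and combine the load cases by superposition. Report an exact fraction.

Load 1 — triangular load w₀=-2 kN/m (0→w₀ over full span):
  M_1 = 3w₀Lx/20 - w₀L²/30 - w₀x³/(6L) = 3·(-2)·16·(64/5)/20 - (-2)·16²/30 - (-2)·(64/5)³/(6·16) = -256/375 kN·m
Load 2 — point force P=17 kN at a=12 m (b=L-a=4):
  M_2 = Pa²(a+3b)(L-x)/L³ - Pa²b/L²  [x>a] = 17·12²·(12+3·4)·(16-(64/5))/16³ - 17·12²·4/16² = 153/20 kN·m
Superposition: M = Σ M_i = 10451/1500 kN·m ≈ 6.967333 kN·m

M(64/5) = 10451/1500 kN·m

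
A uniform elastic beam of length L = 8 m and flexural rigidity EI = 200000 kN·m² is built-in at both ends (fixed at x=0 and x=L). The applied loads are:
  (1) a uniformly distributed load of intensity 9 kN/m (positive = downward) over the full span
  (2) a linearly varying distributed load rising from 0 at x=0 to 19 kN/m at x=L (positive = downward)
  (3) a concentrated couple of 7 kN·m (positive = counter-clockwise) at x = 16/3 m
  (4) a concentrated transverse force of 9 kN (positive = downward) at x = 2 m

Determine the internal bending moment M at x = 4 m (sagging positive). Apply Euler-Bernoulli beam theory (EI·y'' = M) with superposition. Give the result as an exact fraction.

M(4) = 647/12 kN·m

Load 1 — uniform load w=9 kN/m over full span:
  M_1 = wLx/2 - wL²/12 - wx²/2 = 9·8·4/2 - 9·8²/12 - 9·4²/2 = 24 kN·m
Load 2 — triangular load w₀=19 kN/m (0→w₀ over full span):
  M_2 = 3w₀Lx/20 - w₀L²/30 - w₀x³/(6L) = 3·19·8·4/20 - 19·8²/30 - 19·4³/(6·8) = 76/3 kN·m
Load 3 — applied couple M₀=7 kN·m at a=16/3 m (b=L-a=8/3):
  M_3 = R_Ax - M_A  [x≤a] with R_A=7/6, M_A=7/3 = (7/6)·4 - (7/3) = 7/3 kN·m
Load 4 — point force P=9 kN at a=2 m (b=L-a=6):
  M_4 = Pa²(a+3b)(L-x)/L³ - Pa²b/L²  [x>a] = 9·2²·(2+3·6)·(8-4)/8³ - 9·2²·6/8² = 9/4 kN·m
Superposition: M = Σ M_i = 647/12 kN·m ≈ 53.916667 kN·m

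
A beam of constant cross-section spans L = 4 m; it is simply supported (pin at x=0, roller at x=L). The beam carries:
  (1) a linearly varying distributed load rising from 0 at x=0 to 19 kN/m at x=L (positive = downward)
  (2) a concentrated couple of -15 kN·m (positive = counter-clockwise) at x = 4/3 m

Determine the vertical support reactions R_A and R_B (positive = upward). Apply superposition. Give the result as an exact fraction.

R_A = 107/12 kN, R_B = 349/12 kN

Load 1 — triangular load w₀=19 kN/m (0→w₀ over full span):
  R_A = w₀L/6 = 19·4/6 = 38/3 kN
  R_B = w₀L/3 = 19·4/3 = 76/3 kN
Load 2 — applied couple M₀=-15 kN·m at a=4/3 m (b=L-a=8/3):
  R_A = M₀/L = (-15)/4 = -15/4 kN
  R_B = -M₀/L = -(-15)/4 = 15/4 kN
Superposition: R_A = 107/12 kN, R_B = 349/12 kN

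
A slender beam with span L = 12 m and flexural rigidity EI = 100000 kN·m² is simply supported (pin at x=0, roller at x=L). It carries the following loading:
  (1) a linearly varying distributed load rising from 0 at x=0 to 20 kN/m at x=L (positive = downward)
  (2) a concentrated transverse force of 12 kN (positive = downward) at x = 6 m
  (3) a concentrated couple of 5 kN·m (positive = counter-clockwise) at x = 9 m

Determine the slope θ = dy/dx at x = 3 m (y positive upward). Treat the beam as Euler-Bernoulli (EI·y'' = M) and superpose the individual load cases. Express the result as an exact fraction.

θ(3) = -4679/800000 rad

Load 1 — triangular load w₀=20 kN/m (0→w₀ over full span):
  θ_1 = -w₀(7L⁴-30L²x²+15x⁴)/(360LEI) = -20·(7·12⁴-30·12²·3²+15·3⁴)/(360·12·100000) = -3981/800000 rad
Load 2 — point force P=12 kN at a=6 m (b=L-a=6):
  θ_2 = -Pb(L²-b²-3x²)/(6LEI)  [x≤a] = -12·6·(12²-6²-3·3²)/(6·12·100000) = -81/100000 rad
Load 3 — applied couple M₀=5 kN·m at a=9 m (b=L-a=3):
  θ_3 = (M₀x²/(2L)+C₁)/EI  [x≤a] with C₁=M₀(3b²-L²)/(6L)=-65/8 = (5·3²/(2·12)+(-65/8))/100000 = -1/16000 rad
Superposition: θ = Σ θ_i = -4679/800000 rad ≈ -0.005849 rad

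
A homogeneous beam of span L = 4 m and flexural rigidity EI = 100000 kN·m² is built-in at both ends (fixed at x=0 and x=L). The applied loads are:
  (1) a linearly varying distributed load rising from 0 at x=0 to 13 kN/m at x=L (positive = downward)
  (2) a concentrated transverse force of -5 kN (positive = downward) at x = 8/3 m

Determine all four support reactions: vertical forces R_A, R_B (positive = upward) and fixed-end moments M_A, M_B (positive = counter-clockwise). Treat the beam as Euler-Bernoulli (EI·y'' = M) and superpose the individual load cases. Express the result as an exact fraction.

Load 1 — triangular load w₀=13 kN/m (0→w₀ over full span):
  R_A = 3w₀L/20 = 3·13·4/20 = 39/5 kN
  M_A = w₀L²/30 = 13·4²/30 = 104/15 kN·m
  R_B = 7w₀L/20 = 7·13·4/20 = 91/5 kN
  M_B = -w₀L²/20 = -13·4²/20 = -52/5 kN·m
Load 2 — point force P=-5 kN at a=8/3 m (b=L-a=4/3):
  R_A = Pb²(3a+b)/L³ = (-5)·(4/3)²·(3·(8/3)+(4/3))/4³ = -35/27 kN
  M_A = Pab²/L² = (-5)·(8/3)·(4/3)²/4² = -40/27 kN·m
  R_B = Pa²(a+3b)/L³ = (-5)·(8/3)²·((8/3)+3·(4/3))/4³ = -100/27 kN
  M_B = -Pa²b/L² = -(-5)·(8/3)²·(4/3)/4² = 80/27 kN·m
Superposition: R_A = 878/135 kN, M_A = 736/135 kN·m, R_B = 1957/135 kN, M_B = -1004/135 kN·m

R_A = 878/135 kN, M_A = 736/135 kN·m, R_B = 1957/135 kN, M_B = -1004/135 kN·m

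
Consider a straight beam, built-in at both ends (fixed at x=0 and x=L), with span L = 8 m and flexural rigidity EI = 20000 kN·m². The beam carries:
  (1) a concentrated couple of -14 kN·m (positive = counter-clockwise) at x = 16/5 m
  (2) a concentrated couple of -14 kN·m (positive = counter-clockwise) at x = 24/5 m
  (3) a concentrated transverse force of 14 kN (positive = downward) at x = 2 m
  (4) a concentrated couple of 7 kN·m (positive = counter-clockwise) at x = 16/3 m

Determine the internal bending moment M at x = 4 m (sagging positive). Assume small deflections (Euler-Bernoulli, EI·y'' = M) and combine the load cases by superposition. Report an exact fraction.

M(4) = 35/6 kN·m

Load 1 — applied couple M₀=-14 kN·m at a=16/5 m (b=L-a=24/5):
  M_1 = R_Ax - M_A - M₀  [x>a] with R_A=-63/25, M_A=-42/25 = (-63/25)·4 - (-42/25) - (-14) = 28/5 kN·m
Load 2 — applied couple M₀=-14 kN·m at a=24/5 m (b=L-a=16/5):
  M_2 = R_Ax - M_A  [x≤a] with R_A=-63/25, M_A=-112/25 = (-63/25)·4 - (-112/25) = -28/5 kN·m
Load 3 — point force P=14 kN at a=2 m (b=L-a=6):
  M_3 = Pa²(a+3b)(L-x)/L³ - Pa²b/L²  [x>a] = 14·2²·(2+3·6)·(8-4)/8³ - 14·2²·6/8² = 7/2 kN·m
Load 4 — applied couple M₀=7 kN·m at a=16/3 m (b=L-a=8/3):
  M_4 = R_Ax - M_A  [x≤a] with R_A=7/6, M_A=7/3 = (7/6)·4 - (7/3) = 7/3 kN·m
Superposition: M = Σ M_i = 35/6 kN·m ≈ 5.833333 kN·m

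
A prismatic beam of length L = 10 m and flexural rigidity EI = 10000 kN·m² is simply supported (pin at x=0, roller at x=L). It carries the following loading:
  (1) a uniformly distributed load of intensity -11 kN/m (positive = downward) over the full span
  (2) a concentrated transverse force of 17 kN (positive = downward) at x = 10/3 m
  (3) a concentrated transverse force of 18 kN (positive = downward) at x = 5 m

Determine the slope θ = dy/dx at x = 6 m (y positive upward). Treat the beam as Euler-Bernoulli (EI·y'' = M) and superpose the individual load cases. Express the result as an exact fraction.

Load 1 — uniform load w=-11 kN/m over full span:
  θ_1 = -w(L³-6Lx²+4x³)/(24EI) = -(-11)·(10³-6·10·6²+4·6³)/(24·10000) = -407/30000 rad
Load 2 — point force P=17 kN at a=10/3 m (b=L-a=20/3):
  θ_2 = -Pa(2L²-6Lx+3x²+a²)/(6LEI)  [x>a] = -17·(10/3)·(2·10²-6·10·6+3·6²+(10/3)²)/(6·10·10000) = 391/101250 rad
Load 3 — point force P=18 kN at a=5 m (b=L-a=5):
  θ_3 = -Pa(2L²-6Lx+3x²+a²)/(6LEI)  [x>a] = -18·5·(2·10²-6·10·6+3·6²+5²)/(6·10·10000) = 81/20000 rad
Superposition: θ = Σ θ_i = -9161/1620000 rad ≈ -0.005655 rad

θ(6) = -9161/1620000 rad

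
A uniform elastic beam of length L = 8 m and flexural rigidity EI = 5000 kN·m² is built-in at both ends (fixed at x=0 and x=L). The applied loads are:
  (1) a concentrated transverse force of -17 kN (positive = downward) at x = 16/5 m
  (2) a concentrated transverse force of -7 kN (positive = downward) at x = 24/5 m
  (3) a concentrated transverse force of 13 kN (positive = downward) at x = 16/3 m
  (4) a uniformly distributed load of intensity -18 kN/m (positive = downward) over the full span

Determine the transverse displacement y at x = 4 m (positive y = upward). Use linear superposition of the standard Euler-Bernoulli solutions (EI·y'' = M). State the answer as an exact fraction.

Load 1 — point force P=-17 kN at a=16/5 m (b=L-a=24/5):
  y_1 = -Pa²(L-x)²(3bL-(3b+a)(L-x))/(6L³EI)  [x>a] = -(-17)·(16/5)²·(8-4)²·(3·(24/5)·8-(3·(24/5)+(16/5))·(8-4))/(6·8³·5000) = 1904/234375 m
Load 2 — point force P=-7 kN at a=24/5 m (b=L-a=16/5):
  y_2 = -Pb²x²(3aL-(3a+b)x)/(6L³EI)  [x≤a] = -(-7)·(16/5)²·4²·(3·(24/5)·8-(3·(24/5)+(16/5))·4)/(6·8³·5000) = 784/234375 m
Load 3 — point force P=13 kN at a=16/3 m (b=L-a=8/3):
  y_3 = -Pb²x²(3aL-(3a+b)x)/(6L³EI)  [x≤a] = -13·(8/3)²·4²·(3·(16/3)·8-(3·(16/3)+(8/3))·4)/(6·8³·5000) = -52/10125 m
Load 4 — uniform load w=-18 kN/m over full span:
  y_4 = -wx²(L-x)²/(24EI) = -(-18)·4²·(8-4)²/(24·5000) = 24/625 m
Superposition: y = Σ y_i = 283076/6328125 m ≈ 0.044733 m

y(4) = 283076/6328125 m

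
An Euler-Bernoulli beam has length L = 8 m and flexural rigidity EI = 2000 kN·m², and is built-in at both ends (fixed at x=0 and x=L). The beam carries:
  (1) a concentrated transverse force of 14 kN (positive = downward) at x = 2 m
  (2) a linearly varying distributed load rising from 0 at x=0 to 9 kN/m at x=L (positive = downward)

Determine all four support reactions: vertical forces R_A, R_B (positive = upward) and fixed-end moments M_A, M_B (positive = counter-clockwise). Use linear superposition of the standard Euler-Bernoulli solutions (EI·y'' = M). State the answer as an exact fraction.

R_A = 1809/80 kN, M_A = 699/20 kN·m, R_B = 2191/80 kN, M_B = -681/20 kN·m

Load 1 — point force P=14 kN at a=2 m (b=L-a=6):
  R_A = Pb²(3a+b)/L³ = 14·6²·(3·2+6)/8³ = 189/16 kN
  M_A = Pab²/L² = 14·2·6²/8² = 63/4 kN·m
  R_B = Pa²(a+3b)/L³ = 14·2²·(2+3·6)/8³ = 35/16 kN
  M_B = -Pa²b/L² = -14·2²·6/8² = -21/4 kN·m
Load 2 — triangular load w₀=9 kN/m (0→w₀ over full span):
  R_A = 3w₀L/20 = 3·9·8/20 = 54/5 kN
  M_A = w₀L²/30 = 9·8²/30 = 96/5 kN·m
  R_B = 7w₀L/20 = 7·9·8/20 = 126/5 kN
  M_B = -w₀L²/20 = -9·8²/20 = -144/5 kN·m
Superposition: R_A = 1809/80 kN, M_A = 699/20 kN·m, R_B = 2191/80 kN, M_B = -681/20 kN·m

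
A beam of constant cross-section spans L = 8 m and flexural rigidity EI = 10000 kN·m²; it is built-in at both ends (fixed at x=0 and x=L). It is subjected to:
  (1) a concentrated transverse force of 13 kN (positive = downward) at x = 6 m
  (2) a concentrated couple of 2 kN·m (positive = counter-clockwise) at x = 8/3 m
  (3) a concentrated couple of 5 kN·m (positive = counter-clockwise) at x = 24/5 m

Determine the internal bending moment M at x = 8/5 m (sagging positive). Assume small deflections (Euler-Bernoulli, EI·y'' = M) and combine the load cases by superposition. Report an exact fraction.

Load 1 — point force P=13 kN at a=6 m (b=L-a=2):
  M_1 = Pb²(3a+b)x/L³ - Pab²/L²  [x≤a] = 13·2²·(3·6+2)·(8/5)/8³ - 13·6·2²/8² = -13/8 kN·m
Load 2 — applied couple M₀=2 kN·m at a=8/3 m (b=L-a=16/3):
  M_2 = R_Ax - M_A  [x≤a] with R_A=1/3, M_A=0 = (1/3)·(8/5) - 0 = 8/15 kN·m
Load 3 — applied couple M₀=5 kN·m at a=24/5 m (b=L-a=16/5):
  M_3 = R_Ax - M_A  [x≤a] with R_A=9/10, M_A=8/5 = (9/10)·(8/5) - (8/5) = -4/25 kN·m
Superposition: M = Σ M_i = -751/600 kN·m ≈ -1.251667 kN·m

M(8/5) = -751/600 kN·m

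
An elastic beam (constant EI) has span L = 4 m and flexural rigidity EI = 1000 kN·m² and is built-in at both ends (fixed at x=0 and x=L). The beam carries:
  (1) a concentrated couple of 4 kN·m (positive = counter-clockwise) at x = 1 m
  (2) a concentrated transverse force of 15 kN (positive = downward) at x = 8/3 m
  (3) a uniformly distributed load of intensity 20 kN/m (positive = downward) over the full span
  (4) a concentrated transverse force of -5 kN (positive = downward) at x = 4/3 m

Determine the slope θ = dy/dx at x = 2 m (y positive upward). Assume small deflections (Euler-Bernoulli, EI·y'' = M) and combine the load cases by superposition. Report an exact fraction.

θ(2) = -187/108000 rad

Load 1 — applied couple M₀=4 kN·m at a=1 m (b=L-a=3):
  θ_1 = (R_Ax²/2 - M_Ax - M₀(x-a))/EI  [x>a] with R_A=9/8, M_A=-3/4 = ((9/8)·2²/2 - (-3/4)·2 - 4·(2-1))/1000 = -1/4000 rad
Load 2 — point force P=15 kN at a=8/3 m (b=L-a=4/3):
  θ_2 = -Pb²x(2aL-(3a+b)x)/(2L³EI)  [x≤a] = -15·(4/3)²·2·(2·(8/3)·4-(3·(8/3)+(4/3))·2)/(2·4³·1000) = -1/900 rad
Load 3 — uniform load w=20 kN/m over full span:
  θ_3 = -wx(L-x)(L-2x)/(12EI) = -20·2·(4-2)·(4-2·2)/(12·1000) = 0 rad
Load 4 — point force P=-5 kN at a=4/3 m (b=L-a=8/3):
  θ_4 = Pa²(L-x)(2bL-(3b+a)(L-x))/(2L³EI)  [x>a] = (-5)·(4/3)²·(4-2)·(2·(8/3)·4-(3·(8/3)+(4/3))·(4-2))/(2·4³·1000) = -1/2700 rad
Superposition: θ = Σ θ_i = -187/108000 rad ≈ -0.001731 rad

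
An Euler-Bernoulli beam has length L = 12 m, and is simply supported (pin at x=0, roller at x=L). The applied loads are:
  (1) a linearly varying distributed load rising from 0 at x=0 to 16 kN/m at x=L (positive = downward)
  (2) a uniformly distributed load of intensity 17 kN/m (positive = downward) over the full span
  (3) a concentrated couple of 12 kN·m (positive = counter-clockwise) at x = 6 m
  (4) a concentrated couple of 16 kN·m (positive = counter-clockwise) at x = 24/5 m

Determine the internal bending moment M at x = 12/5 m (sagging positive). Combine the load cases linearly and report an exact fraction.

Load 1 — triangular load w₀=16 kN/m (0→w₀ over full span):
  M_1 = w₀Lx/6 - w₀x³/(6L) = 16·12·(12/5)/6 - 16·(12/5)³/(6·12) = 9216/125 kN·m
Load 2 — uniform load w=17 kN/m over full span:
  M_2 = wx(L-x)/2 = 17·(12/5)·(12-(12/5))/2 = 4896/25 kN·m
Load 3 — applied couple M₀=12 kN·m at a=6 m (b=L-a=6):
  M_3 = M₀x/L  [x≤a] = 12·(12/5)/12 = 12/5 kN·m
Load 4 — applied couple M₀=16 kN·m at a=24/5 m (b=L-a=36/5):
  M_4 = M₀x/L  [x≤a] = 16·(12/5)/12 = 16/5 kN·m
Superposition: M = Σ M_i = 34396/125 kN·m ≈ 275.168000 kN·m

M(12/5) = 34396/125 kN·m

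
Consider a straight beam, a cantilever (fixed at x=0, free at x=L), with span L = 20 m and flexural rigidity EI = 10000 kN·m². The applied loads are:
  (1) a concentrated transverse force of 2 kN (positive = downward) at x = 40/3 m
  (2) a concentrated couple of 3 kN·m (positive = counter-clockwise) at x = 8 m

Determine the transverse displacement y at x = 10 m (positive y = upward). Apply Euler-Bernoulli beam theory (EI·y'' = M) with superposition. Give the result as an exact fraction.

y(10) = -107/1250 m

Load 1 — point force P=2 kN at a=40/3 m (b=L-a=20/3):
  y_1 = -Px²(3a-x)/(6EI)  [x≤a] = -2·10²·(3·(40/3)-10)/(6·10000) = -1/10 m
Load 2 — applied couple M₀=3 kN·m at a=8 m (b=L-a=12):
  y_2 = M₀a(2x-a)/(2EI)  [x>a] = 3·8·(2·10-8)/(2·10000) = 9/625 m
Superposition: y = Σ y_i = -107/1250 m ≈ -0.085600 m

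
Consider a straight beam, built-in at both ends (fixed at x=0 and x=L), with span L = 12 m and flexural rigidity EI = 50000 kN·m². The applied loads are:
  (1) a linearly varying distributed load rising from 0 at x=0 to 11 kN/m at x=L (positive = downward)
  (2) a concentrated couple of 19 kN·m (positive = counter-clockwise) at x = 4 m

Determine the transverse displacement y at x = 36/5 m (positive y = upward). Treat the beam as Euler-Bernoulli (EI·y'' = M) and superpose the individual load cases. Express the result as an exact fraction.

Load 1 — triangular load w₀=11 kN/m (0→w₀ over full span):
  y_1 = -w₀x²(L-x)²(x+2L)/(120LEI) = -11·(36/5)²·(12-(36/5))²·((36/5)+2·12)/(120·12·50000) = -277992/48828125 m
Load 2 — applied couple M₀=19 kN·m at a=4 m (b=L-a=8):
  y_2 = (R_Ax³/6 - M_Ax²/2 - M₀(x-a)²/2)/EI  [x>a] with R_A=19/9, M_A=0 = ((19/9)·(36/5)³/6 - 0·(36/5)²/2 - 19·((36/5)-4)²/2)/50000 = 266/390625 m
Superposition: y = Σ y_i = -244742/48828125 m ≈ -0.005012 m

y(36/5) = -244742/48828125 m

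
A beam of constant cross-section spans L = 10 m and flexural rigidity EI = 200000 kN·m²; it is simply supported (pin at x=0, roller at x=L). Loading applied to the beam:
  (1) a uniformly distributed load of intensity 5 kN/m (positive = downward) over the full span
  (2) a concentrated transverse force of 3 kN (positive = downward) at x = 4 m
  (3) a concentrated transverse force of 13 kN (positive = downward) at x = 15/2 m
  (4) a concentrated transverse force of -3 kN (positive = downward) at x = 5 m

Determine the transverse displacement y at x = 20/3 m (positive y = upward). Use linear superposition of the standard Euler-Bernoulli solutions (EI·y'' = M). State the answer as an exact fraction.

y(20/3) = -1437089/388800000 m

Load 1 — uniform load w=5 kN/m over full span:
  y_1 = -wx(L³-2Lx²+x³)/(24EI) = -5·(20/3)·(10³-2·10·(20/3)²+(20/3)³)/(24·200000) = -11/3888 m
Load 2 — point force P=3 kN at a=4 m (b=L-a=6):
  y_2 = -Pa(L-x)(2Lx-a²-x²)/(6LEI)  [x>a] = -3·4·(10-(20/3))·(2·10·(20/3)-4²-(20/3)²)/(6·10·200000) = -41/168750 m
Load 3 — point force P=13 kN at a=15/2 m (b=L-a=5/2):
  y_3 = -Pbx(L²-b²-x²)/(6LEI)  [x≤a] = -13·(5/2)·(20/3)·(10²-(5/2)²-(20/3)²)/(6·10·200000) = -923/1036800 m
Load 4 — point force P=-3 kN at a=5 m (b=L-a=5):
  y_4 = -Pa(L-x)(2Lx-a²-x²)/(6LEI)  [x>a] = -(-3)·5·(10-(20/3))·(2·10·(20/3)-5²-(20/3)²)/(6·10·200000) = 23/86400 m
Superposition: y = Σ y_i = -1437089/388800000 m ≈ -0.003696 m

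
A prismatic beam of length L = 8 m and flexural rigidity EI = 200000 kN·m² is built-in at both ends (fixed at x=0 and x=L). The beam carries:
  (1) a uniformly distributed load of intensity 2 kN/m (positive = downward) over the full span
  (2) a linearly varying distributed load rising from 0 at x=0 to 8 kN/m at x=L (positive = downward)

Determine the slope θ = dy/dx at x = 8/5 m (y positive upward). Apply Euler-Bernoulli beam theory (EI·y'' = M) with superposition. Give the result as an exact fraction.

θ(8/5) = -688/5859375 rad

Load 1 — uniform load w=2 kN/m over full span:
  θ_1 = -wx(L-x)(L-2x)/(12EI) = -2·(8/5)·(8-(8/5))·(8-2·(8/5))/(12·200000) = -16/390625 rad
Load 2 — triangular load w₀=8 kN/m (0→w₀ over full span):
  θ_2 = -w₀(2x(L-x)(L-2x)(x+2L)+x²(L-x)²)/(120LEI) = -8·(2·(8/5)·(8-(8/5))·(8-2·(8/5))·((8/5)+2·8)+(8/5)²·(8-(8/5))²)/(120·8·200000) = -448/5859375 rad
Superposition: θ = Σ θ_i = -688/5859375 rad ≈ -0.000117 rad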